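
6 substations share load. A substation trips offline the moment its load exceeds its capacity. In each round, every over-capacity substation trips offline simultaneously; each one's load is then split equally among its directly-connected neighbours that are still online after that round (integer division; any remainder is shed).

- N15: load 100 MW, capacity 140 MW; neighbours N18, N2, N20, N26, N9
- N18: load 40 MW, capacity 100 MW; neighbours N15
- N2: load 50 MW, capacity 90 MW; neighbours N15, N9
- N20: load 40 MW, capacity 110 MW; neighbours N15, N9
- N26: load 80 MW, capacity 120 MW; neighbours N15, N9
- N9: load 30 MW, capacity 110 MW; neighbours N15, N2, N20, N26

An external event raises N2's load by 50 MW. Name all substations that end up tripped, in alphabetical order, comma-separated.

Round 1 — N2 at 100 > 90. N2 trips offline.
  N2 sheds 100 MW to N15, N9: 50 each.
    N15: 100+50 = 150 > 140
    N9: 30+50 = 80 ≤ 110
Round 2 — N15 trips offline.
  N15 sheds 150 MW to N18, N20, N26, N9: 37 each (2 lost).
    N18: 40+37 = 77 ≤ 100
    N20: 40+37 = 77 ≤ 110
    N26: 80+37 = 117 ≤ 120
    N9: 80+37 = 117 > 110
Round 3 — N9 trips offline.
  N9 sheds 117 MW to N20, N26: 58 each (1 lost).
    N20: 77+58 = 135 > 110
    N26: 117+58 = 175 > 120
Round 4 — N20, N26 trip offline.
  N20 sheds 135 MW: no online neighbours, lost.
  N26 sheds 175 MW: no online neighbours, lost.
No further trips.

N15, N2, N20, N26, N9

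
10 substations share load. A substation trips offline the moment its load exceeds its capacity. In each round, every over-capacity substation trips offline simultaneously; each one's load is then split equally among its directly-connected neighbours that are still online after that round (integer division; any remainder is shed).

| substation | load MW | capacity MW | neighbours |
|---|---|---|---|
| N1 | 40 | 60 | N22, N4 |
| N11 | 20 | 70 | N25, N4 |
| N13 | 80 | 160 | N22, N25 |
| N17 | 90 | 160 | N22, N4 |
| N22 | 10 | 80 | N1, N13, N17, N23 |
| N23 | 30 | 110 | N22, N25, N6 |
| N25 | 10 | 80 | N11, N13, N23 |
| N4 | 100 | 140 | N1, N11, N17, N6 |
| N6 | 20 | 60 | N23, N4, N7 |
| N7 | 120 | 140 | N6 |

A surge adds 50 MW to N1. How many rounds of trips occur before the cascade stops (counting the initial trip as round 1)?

Round 1 — N1 at 90 > 60. N1 trips offline.
  N1 sheds 90 MW to N22, N4: 45 each.
    N22: 10+45 = 55 ≤ 80
    N4: 100+45 = 145 > 140
Round 2 — N4 trips offline.
  N4 sheds 145 MW to N11, N17, N6: 48 each (1 lost).
    N11: 20+48 = 68 ≤ 70
    N17: 90+48 = 138 ≤ 160
    N6: 20+48 = 68 > 60
Round 3 — N6 trips offline.
  N6 sheds 68 MW to N23, N7: 34 each.
    N23: 30+34 = 64 ≤ 110
    N7: 120+34 = 154 > 140
Round 4 — N7 trips offline.
  N7 sheds 154 MW: no online neighbours, lost.
No further trips.

4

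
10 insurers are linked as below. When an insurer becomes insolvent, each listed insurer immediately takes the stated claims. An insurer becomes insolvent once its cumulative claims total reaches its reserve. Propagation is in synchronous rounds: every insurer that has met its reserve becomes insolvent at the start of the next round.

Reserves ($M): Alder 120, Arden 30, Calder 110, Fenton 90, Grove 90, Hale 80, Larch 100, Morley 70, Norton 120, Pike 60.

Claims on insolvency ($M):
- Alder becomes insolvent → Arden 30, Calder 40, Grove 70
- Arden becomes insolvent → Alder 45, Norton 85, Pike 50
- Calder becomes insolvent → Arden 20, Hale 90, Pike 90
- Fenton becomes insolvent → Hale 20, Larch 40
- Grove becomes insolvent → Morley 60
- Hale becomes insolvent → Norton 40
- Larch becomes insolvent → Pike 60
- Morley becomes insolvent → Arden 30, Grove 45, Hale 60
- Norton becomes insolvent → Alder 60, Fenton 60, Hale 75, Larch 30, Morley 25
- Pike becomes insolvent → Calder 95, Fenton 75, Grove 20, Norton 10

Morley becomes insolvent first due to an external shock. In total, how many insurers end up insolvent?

Round 1 — Morley becomes insolvent (initial).
  Arden: +30 → 30 ≥ 30
  Grove: +45 → 45 < 90
  Hale: +60 → 60 < 80
Round 2 — Arden becomes insolvent.
  Alder: +45 → 45 < 120
  Norton: +85 → 85 < 120
  Pike: +50 → 50 < 60
No further insolvencies.

2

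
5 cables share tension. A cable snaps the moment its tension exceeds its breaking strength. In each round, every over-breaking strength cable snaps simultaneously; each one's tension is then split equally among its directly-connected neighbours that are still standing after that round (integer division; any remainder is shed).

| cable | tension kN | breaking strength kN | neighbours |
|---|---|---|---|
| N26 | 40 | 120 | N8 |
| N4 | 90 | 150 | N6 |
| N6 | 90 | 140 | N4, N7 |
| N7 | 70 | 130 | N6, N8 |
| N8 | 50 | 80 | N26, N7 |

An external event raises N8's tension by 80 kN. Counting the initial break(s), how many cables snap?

Round 1 — N8 at 130 > 80. N8 snaps.
  N8 sheds 130 kN to N26, N7: 65 each.
    N26: 40+65 = 105 ≤ 120
    N7: 70+65 = 135 > 130
Round 2 — N7 snaps.
  N7 sheds 135 kN to N6: 135 each.
    N6: 90+135 = 225 > 140
Round 3 — N6 snaps.
  N6 sheds 225 kN to N4: 225 each.
    N4: 90+225 = 315 > 150
Round 4 — N4 snaps.
  N4 sheds 315 kN: no online neighbours, lost.
No further breaks.

4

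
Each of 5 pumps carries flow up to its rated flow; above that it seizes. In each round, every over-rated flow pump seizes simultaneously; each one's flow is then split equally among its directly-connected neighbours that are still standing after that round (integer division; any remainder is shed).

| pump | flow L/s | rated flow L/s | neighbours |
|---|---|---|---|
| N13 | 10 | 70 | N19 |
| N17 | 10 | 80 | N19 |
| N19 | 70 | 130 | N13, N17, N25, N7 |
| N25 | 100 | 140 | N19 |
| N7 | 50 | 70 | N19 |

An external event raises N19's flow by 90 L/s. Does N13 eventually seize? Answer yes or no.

Round 1 — N19 at 160 > 130. N19 seizes.
  N19 sheds 160 L/s to N13, N17, N25, N7: 40 each.
    N13: 10+40 = 50 ≤ 70
    N17: 10+40 = 50 ≤ 80
    N25: 100+40 = 140 ≤ 140
    N7: 50+40 = 90 > 70
Round 2 — N7 seizes.
  N7 sheds 90 L/s: no online neighbours, lost.
No further seizures.

no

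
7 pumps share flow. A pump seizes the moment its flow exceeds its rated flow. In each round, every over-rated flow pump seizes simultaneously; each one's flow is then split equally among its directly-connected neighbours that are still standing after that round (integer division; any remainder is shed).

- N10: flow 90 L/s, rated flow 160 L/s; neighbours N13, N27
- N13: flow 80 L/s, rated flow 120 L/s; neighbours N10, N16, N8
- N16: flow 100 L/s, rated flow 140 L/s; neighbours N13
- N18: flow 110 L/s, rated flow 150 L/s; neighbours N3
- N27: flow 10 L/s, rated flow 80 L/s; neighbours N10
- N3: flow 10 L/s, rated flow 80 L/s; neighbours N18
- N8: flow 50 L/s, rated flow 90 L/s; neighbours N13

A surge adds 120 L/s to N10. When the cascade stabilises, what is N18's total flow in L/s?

110

Round 1 — N10 at 210 > 160. N10 seizes.
  N10 sheds 210 L/s to N13, N27: 105 each.
    N13: 80+105 = 185 > 120
    N27: 10+105 = 115 > 80
Round 2 — N13, N27 seize.
  N13 sheds 185 L/s to N16, N8: 92 each (1 lost).
    N16: 100+92 = 192 > 140
    N8: 50+92 = 142 > 90
  N27 sheds 115 L/s: no online neighbours, lost.
Round 3 — N16, N8 seize.
  N16 sheds 192 L/s: no online neighbours, lost.
  N8 sheds 142 L/s: no online neighbours, lost.
No further seizures.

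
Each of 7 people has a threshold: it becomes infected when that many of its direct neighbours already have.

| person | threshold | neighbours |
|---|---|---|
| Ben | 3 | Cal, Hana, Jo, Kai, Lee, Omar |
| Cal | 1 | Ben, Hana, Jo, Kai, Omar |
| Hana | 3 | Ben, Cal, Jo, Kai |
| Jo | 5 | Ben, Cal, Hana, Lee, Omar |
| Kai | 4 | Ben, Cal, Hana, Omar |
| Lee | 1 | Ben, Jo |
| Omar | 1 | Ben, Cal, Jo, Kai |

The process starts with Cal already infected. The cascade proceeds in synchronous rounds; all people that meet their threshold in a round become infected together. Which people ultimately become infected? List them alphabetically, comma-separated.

Cal, Omar

Round 1 — Cal becomes infected (initial).
Round 2 — checking thresholds:
  Ben: 1 of 6 neighbours < 3, below threshold.
  Hana: 1 of 4 neighbours < 3, below threshold.
  Jo: 1 of 5 neighbours < 5, below threshold.
  Kai: 1 of 4 neighbours < 4, below threshold.
  Omar: 1 of 4 neighbours ≥ 1, becomes infected.
Round 3 — no new infections; cascade stops.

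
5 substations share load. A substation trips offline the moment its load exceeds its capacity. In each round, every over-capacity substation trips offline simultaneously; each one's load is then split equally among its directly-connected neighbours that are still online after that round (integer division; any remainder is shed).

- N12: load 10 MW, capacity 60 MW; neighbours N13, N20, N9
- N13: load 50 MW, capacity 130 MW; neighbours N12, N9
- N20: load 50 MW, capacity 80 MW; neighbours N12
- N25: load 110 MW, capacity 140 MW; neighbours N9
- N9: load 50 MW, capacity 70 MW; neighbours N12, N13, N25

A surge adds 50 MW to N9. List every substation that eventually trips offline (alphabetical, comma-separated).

N25, N9

Round 1 — N9 at 100 > 70. N9 trips offline.
  N9 sheds 100 MW to N12, N13, N25: 33 each (1 lost).
    N12: 10+33 = 43 ≤ 60
    N13: 50+33 = 83 ≤ 130
    N25: 110+33 = 143 > 140
Round 2 — N25 trips offline.
  N25 sheds 143 MW: no online neighbours, lost.
No further trips.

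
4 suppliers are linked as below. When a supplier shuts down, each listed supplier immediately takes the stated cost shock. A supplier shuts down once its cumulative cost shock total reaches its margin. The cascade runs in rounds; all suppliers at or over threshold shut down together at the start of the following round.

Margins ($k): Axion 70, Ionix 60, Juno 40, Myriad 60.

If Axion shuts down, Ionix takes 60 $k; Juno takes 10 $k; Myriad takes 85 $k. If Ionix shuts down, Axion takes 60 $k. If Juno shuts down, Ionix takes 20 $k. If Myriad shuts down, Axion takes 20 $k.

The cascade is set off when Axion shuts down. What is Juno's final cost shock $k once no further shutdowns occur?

10

Round 1 — Axion shuts down (initial).
  Ionix: +60 → 60 ≥ 60
  Juno: +10 → 10 < 40
  Myriad: +85 → 85 ≥ 60
Round 2 — Ionix, Myriad shut down.
No further shutdowns.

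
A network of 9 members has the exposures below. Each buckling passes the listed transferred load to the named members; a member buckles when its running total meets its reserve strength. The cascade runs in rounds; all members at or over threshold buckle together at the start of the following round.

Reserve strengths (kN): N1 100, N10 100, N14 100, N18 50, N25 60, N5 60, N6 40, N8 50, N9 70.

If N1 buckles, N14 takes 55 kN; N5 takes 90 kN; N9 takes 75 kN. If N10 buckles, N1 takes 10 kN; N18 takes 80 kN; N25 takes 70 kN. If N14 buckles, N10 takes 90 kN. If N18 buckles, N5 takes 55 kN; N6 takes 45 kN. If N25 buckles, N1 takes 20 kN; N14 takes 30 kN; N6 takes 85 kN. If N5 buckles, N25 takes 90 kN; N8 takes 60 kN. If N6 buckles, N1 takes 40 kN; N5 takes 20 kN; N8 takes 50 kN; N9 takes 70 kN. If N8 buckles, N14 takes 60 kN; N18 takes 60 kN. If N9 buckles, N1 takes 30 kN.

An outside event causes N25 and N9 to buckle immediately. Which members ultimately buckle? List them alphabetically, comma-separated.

N18, N25, N5, N6, N8, N9

Round 1 — N25, N9 buckle (initial).
  N1: +20+30 → 50 < 100
  N14: +30 → 30 < 100
  N6: +85 → 85 ≥ 40
Round 2 — N6 buckles.
  N1: +40 → 90 < 100
  N5: +20 → 20 < 60
  N8: +50 → 50 ≥ 50
Round 3 — N8 buckles.
  N14: +60 → 90 < 100
  N18: +60 → 60 ≥ 50
Round 4 — N18 buckles.
  N5: +55 → 75 ≥ 60
Round 5 — N5 buckles.
No further bucklings.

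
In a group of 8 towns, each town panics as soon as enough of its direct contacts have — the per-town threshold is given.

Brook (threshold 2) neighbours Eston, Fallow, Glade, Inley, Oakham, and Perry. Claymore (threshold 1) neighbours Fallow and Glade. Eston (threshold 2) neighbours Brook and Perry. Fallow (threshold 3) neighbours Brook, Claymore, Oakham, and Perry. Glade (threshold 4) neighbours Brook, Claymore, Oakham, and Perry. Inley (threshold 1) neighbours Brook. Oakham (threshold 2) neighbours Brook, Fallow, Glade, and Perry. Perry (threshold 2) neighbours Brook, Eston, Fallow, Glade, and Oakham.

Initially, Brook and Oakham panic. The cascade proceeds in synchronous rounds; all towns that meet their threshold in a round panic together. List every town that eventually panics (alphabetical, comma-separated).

Brook, Claymore, Eston, Fallow, Glade, Inley, Oakham, Perry

Round 1 — Brook, Oakham panic (initial).
Round 2 — checking thresholds:
  Eston: 1 of 2 neighbours < 2, not yet.
  Fallow: 2 of 4 neighbours < 3, not yet.
  Glade: 2 of 4 neighbours < 4, not yet.
  Inley: 1 of 1 neighbours ≥ 1, panics.
  Perry: 2 of 5 neighbours ≥ 2, panics.
Round 3 — checking thresholds:
  Eston: 2 of 2 neighbours ≥ 2, panics.
  Fallow: 3 of 4 neighbours ≥ 3, panics.
  Glade: 3 of 4 neighbours < 4, not yet.
Round 4 — checking thresholds:
  Claymore: 1 of 2 neighbours ≥ 1, panics.
  Glade: 3 of 4 neighbours < 4, not yet.
Round 5 — checking thresholds:
  Glade: 4 of 4 neighbours ≥ 4, panics.
Round 6 — no new panics; cascade stops.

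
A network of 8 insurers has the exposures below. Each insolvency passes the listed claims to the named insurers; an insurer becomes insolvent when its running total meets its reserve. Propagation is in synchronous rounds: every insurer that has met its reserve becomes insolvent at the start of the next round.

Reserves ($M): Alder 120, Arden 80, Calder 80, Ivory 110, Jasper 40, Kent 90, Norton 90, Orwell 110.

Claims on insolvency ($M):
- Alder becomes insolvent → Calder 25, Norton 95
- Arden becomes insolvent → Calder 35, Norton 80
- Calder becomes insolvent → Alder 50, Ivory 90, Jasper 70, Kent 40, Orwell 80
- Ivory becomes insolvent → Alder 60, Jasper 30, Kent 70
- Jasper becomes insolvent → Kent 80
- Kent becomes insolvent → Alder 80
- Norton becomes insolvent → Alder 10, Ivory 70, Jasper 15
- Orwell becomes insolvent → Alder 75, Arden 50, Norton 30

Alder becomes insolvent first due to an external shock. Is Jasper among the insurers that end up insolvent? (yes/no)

no

Round 1 — Alder becomes insolvent (initial).
  Calder: +25 → 25 < 80
  Norton: +95 → 95 ≥ 90
Round 2 — Norton becomes insolvent.
  Ivory: +70 → 70 < 110
  Jasper: +15 → 15 < 40
No further insolvencies.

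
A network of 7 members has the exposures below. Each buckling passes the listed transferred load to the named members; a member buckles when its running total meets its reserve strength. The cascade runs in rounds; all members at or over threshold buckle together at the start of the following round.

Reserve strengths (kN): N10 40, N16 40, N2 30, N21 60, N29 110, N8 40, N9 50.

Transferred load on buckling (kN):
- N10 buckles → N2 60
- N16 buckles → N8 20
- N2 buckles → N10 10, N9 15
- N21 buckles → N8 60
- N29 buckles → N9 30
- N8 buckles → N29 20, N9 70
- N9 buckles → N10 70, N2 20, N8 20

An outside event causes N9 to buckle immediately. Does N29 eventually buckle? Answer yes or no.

Round 1 — N9 buckles (initial).
  N10: +70 → 70 ≥ 40
  N2: +20 → 20 < 30
  N8: +20 → 20 < 40
Round 2 — N10 buckles.
  N2: +60 → 80 ≥ 30
Round 3 — N2 buckles.
No further bucklings.

no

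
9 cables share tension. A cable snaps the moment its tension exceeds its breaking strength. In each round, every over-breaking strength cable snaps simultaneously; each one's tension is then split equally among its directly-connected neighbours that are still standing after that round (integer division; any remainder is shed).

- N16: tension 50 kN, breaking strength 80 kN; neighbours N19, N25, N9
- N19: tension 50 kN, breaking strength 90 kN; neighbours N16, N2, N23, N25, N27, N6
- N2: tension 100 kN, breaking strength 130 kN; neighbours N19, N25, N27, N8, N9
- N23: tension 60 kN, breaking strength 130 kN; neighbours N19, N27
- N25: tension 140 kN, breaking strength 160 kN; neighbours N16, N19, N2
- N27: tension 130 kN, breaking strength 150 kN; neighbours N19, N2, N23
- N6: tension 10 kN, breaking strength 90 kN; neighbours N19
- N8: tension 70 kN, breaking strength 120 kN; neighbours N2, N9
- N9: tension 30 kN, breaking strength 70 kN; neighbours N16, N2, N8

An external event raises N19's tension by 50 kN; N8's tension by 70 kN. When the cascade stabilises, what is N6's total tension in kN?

Round 1 — N19 at 100 > 90; N8 at 140 > 120. N19, N8 snap.
  N19 sheds 100 kN to N16, N2, N23, N25, N27, N6: 16 each (4 lost).
    N16: 50+16 = 66 ≤ 80
    N2: 100+16 = 116 ≤ 130
    N23: 60+16 = 76 ≤ 130
    N25: 140+16 = 156 ≤ 160
    N27: 130+16 = 146 ≤ 150
    N6: 10+16 = 26 ≤ 90
  N8 sheds 140 kN to N2, N9: 70 each.
    N2: 116+70 = 186 > 130
    N9: 30+70 = 100 > 70
Round 2 — N2, N9 snap.
  N2 sheds 186 kN to N25, N27: 93 each.
    N25: 156+93 = 249 > 160
    N27: 146+93 = 239 > 150
  N9 sheds 100 kN to N16: 100 each.
    N16: 66+100 = 166 > 80
Round 3 — N16, N25, N27 snap.
  N16 sheds 166 kN: no online neighbours, lost.
  N25 sheds 249 kN: no online neighbours, lost.
  N27 sheds 239 kN to N23: 239 each.
    N23: 76+239 = 315 > 130
Round 4 — N23 snaps.
  N23 sheds 315 kN: no online neighbours, lost.
No further breaks.

26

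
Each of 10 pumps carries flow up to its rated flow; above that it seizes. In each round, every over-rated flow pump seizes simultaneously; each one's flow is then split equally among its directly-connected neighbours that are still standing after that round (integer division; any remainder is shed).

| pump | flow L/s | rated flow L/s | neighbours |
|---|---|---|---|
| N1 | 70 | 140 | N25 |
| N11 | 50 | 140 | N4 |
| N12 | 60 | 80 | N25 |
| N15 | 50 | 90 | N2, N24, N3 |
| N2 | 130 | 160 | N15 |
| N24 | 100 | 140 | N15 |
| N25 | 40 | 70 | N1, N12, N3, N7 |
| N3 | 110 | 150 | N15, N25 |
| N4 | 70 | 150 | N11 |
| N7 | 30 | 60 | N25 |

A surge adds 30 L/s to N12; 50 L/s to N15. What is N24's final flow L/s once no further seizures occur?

133

Round 1 — N12 at 90 > 80; N15 at 100 > 90. N12, N15 seize.
  N12 sheds 90 L/s to N25: 90 each.
    N25: 40+90 = 130 > 70
  N15 sheds 100 L/s to N2, N24, N3: 33 each (1 lost).
    N2: 130+33 = 163 > 160
    N24: 100+33 = 133 ≤ 140
    N3: 110+33 = 143 ≤ 150
Round 2 — N2, N25 seize.
  N2 sheds 163 L/s: no online neighbours, lost.
  N25 sheds 130 L/s to N1, N3, N7: 43 each (1 lost).
    N1: 70+43 = 113 ≤ 140
    N3: 143+43 = 186 > 150
    N7: 30+43 = 73 > 60
Round 3 — N3, N7 seize.
  N3 sheds 186 L/s: no online neighbours, lost.
  N7 sheds 73 L/s: no online neighbours, lost.
No further seizures.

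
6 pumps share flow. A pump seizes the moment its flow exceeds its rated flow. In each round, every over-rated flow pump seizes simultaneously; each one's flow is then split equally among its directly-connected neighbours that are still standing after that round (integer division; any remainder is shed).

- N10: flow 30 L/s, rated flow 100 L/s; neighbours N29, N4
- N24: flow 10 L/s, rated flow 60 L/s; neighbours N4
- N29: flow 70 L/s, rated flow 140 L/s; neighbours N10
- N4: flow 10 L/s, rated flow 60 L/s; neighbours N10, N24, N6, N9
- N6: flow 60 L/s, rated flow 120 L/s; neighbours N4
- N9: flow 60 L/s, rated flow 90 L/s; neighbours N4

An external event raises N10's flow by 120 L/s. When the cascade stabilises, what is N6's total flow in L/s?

Round 1 — N10 at 150 > 100. N10 seizes.
  N10 sheds 150 L/s to N29, N4: 75 each.
    N29: 70+75 = 145 > 140
    N4: 10+75 = 85 > 60
Round 2 — N29, N4 seize.
  N29 sheds 145 L/s: no online neighbours, lost.
  N4 sheds 85 L/s to N24, N6, N9: 28 each (1 lost).
    N24: 10+28 = 38 ≤ 60
    N6: 60+28 = 88 ≤ 120
    N9: 60+28 = 88 ≤ 90
No further seizures.

88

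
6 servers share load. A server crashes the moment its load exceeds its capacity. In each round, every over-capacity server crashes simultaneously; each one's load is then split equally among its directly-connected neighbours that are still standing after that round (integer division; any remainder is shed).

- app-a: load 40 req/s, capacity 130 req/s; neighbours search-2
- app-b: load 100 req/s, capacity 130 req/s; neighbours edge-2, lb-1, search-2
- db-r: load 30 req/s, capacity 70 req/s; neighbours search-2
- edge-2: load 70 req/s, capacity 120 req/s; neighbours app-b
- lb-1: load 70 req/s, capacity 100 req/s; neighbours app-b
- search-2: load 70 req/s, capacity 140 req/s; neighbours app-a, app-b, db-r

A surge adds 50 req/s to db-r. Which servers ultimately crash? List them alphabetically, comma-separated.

Round 1 — db-r at 80 > 70. db-r crashes.
  db-r sheds 80 req/s to search-2: 80 each.
    search-2: 70+80 = 150 > 140
Round 2 — search-2 crashes.
  search-2 sheds 150 req/s to app-a, app-b: 75 each.
    app-a: 40+75 = 115 ≤ 130
    app-b: 100+75 = 175 > 130
Round 3 — app-b crashes.
  app-b sheds 175 req/s to edge-2, lb-1: 87 each (1 lost).
    edge-2: 70+87 = 157 > 120
    lb-1: 70+87 = 157 > 100
Round 4 — edge-2, lb-1 crash.
  edge-2 sheds 157 req/s: no online neighbours, lost.
  lb-1 sheds 157 req/s: no online neighbours, lost.
No further crashes.

app-b, db-r, edge-2, lb-1, search-2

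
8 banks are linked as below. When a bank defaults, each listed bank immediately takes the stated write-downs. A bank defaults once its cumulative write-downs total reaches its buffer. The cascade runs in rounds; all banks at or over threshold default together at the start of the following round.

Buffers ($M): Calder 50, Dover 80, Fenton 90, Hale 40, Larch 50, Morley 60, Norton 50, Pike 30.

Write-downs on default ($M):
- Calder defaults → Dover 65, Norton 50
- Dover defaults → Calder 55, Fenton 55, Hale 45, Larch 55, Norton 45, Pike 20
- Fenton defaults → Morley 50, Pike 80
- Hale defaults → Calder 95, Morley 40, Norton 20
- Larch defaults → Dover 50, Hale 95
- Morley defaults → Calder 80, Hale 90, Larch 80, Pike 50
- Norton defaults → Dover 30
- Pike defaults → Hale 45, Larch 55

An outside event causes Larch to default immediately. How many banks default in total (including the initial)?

5

Round 1 — Larch defaults (initial).
  Dover: +50 → 50 < 80
  Hale: +95 → 95 ≥ 40
Round 2 — Hale defaults.
  Calder: +95 → 95 ≥ 50
  Morley: +40 → 40 < 60
  Norton: +20 → 20 < 50
Round 3 — Calder defaults.
  Dover: +65 → 115 ≥ 80
  Norton: +50 → 70 ≥ 50
Round 4 — Dover, Norton default.
  Fenton: +55 → 55 < 90
  Pike: +20 → 20 < 30
No further defaults.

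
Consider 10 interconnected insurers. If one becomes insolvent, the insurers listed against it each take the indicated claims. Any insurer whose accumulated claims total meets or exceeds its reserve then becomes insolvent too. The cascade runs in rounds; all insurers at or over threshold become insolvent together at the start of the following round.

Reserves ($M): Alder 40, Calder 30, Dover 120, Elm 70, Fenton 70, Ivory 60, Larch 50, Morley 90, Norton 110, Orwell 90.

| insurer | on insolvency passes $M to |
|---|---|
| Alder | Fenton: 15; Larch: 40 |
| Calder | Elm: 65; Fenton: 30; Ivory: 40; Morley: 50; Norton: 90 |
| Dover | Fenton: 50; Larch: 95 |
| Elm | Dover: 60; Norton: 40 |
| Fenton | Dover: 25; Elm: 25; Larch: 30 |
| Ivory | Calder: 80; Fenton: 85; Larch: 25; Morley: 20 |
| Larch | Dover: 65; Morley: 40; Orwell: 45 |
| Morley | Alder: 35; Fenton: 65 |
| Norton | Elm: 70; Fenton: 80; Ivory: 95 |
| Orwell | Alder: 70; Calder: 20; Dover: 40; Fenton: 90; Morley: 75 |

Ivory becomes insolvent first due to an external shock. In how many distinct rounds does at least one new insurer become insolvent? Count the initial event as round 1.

Round 1 — Ivory becomes insolvent (initial).
  Calder: +80 → 80 ≥ 30
  Fenton: +85 → 85 ≥ 70
  Larch: +25 → 25 < 50
  Morley: +20 → 20 < 90
Round 2 — Calder, Fenton become insolvent.
  Dover: +25 → 25 < 120
  Elm: +65+25 → 90 ≥ 70
  Larch: +30 → 55 ≥ 50
  Morley: +50 → 70 < 90
  Norton: +90 → 90 < 110
Round 3 — Elm, Larch become insolvent.
  Dover: +60+65 → 150 ≥ 120
  Morley: +40 → 110 ≥ 90
  Norton: +40 → 130 ≥ 110
  Orwell: +45 → 45 < 90
Round 4 — Dover, Morley, Norton become insolvent.
  Alder: +35 → 35 < 40
No further insolvencies.

4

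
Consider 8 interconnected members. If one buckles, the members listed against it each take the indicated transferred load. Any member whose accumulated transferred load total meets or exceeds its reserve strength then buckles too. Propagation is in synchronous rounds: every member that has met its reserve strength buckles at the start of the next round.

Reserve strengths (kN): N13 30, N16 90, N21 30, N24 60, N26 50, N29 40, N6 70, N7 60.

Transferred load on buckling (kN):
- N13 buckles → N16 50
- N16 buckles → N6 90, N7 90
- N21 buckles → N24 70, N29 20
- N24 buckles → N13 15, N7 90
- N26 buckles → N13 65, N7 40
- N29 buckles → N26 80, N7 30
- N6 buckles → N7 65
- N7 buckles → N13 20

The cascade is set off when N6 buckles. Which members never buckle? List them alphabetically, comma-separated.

Round 1 — N6 buckles (initial).
  N7: +65 → 65 ≥ 60
Round 2 — N7 buckles.
  N13: +20 → 20 < 30
No further bucklings.

N13, N16, N21, N24, N26, N29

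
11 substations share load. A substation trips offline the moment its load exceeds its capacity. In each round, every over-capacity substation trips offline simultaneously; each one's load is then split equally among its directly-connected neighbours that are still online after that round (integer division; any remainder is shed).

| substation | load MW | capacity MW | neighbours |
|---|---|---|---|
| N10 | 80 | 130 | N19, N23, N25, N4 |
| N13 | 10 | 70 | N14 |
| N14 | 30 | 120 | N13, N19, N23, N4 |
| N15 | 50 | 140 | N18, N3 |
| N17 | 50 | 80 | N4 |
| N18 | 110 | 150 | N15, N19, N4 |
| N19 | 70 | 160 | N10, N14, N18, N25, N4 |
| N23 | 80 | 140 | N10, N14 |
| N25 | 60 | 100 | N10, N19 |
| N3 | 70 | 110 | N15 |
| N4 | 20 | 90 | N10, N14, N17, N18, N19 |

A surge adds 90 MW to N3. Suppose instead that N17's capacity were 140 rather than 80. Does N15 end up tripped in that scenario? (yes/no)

With N17's capacity at 140:
Round 1 — N3 at 160 > 110. N3 trips offline.
  N3 sheds 160 MW to N15: 160 each.
    N15: 50+160 = 210 > 140
Round 2 — N15 trips offline.
  N15 sheds 210 MW to N18: 210 each.
    N18: 110+210 = 320 > 150
Round 3 — N18 trips offline.
  N18 sheds 320 MW to N19, N4: 160 each.
    N19: 70+160 = 230 > 160
    N4: 20+160 = 180 > 90
Round 4 — N19, N4 trip offline.
  N19 sheds 230 MW to N10, N14, N25: 76 each (2 lost).
    N10: 80+76 = 156 > 130
    N14: 30+76 = 106 ≤ 120
    N25: 60+76 = 136 > 100
  N4 sheds 180 MW to N10, N14, N17: 60 each.
    N10: 156+60 = 216 > 130
    N14: 106+60 = 166 > 120
    N17: 50+60 = 110 ≤ 140
Round 5 — N10, N14, N25 trip offline.
  N10 sheds 216 MW to N23: 216 each.
    N23: 80+216 = 296 > 140
  N14 sheds 166 MW to N13, N23: 83 each.
    N13: 10+83 = 93 > 70
    N23: 296+83 = 379 > 140
  N25 sheds 136 MW: no online neighbours, lost.
Round 6 — N13, N23 trip offline.
  N13 sheds 93 MW: no online neighbours, lost.
  N23 sheds 379 MW: no online neighbours, lost.
No further trips.

yes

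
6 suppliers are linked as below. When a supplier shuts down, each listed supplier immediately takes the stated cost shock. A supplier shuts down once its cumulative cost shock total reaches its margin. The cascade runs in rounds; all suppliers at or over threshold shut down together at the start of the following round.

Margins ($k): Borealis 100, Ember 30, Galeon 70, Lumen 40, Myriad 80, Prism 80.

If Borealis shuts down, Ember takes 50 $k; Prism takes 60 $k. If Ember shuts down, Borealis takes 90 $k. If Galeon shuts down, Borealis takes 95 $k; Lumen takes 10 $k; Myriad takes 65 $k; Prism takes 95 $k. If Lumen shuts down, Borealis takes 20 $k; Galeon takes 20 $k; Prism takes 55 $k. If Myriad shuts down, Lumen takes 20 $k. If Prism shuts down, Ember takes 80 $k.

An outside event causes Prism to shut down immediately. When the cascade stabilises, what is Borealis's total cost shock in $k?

Round 1 — Prism shuts down (initial).
  Ember: +80 → 80 ≥ 30
Round 2 — Ember shuts down.
  Borealis: +90 → 90 < 100
No further shutdowns.

90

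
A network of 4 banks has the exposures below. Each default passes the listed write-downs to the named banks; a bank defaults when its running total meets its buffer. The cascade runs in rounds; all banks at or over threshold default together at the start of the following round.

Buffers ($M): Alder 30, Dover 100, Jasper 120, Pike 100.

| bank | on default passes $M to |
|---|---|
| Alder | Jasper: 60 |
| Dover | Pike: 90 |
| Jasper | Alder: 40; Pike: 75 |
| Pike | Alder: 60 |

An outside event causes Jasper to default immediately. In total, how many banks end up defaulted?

Round 1 — Jasper defaults (initial).
  Alder: +40 → 40 ≥ 30
  Pike: +75 → 75 < 100
Round 2 — Alder defaults.
No further defaults.

2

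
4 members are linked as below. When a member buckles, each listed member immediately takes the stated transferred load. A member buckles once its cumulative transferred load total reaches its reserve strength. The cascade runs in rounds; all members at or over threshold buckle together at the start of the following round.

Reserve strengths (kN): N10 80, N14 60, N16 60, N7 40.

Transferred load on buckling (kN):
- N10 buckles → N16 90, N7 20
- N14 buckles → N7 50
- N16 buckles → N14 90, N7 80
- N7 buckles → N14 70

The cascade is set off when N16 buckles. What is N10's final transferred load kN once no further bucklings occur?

Round 1 — N16 buckles (initial).
  N14: +90 → 90 ≥ 60
  N7: +80 → 80 ≥ 40
Round 2 — N14, N7 buckle.
No further bucklings.

0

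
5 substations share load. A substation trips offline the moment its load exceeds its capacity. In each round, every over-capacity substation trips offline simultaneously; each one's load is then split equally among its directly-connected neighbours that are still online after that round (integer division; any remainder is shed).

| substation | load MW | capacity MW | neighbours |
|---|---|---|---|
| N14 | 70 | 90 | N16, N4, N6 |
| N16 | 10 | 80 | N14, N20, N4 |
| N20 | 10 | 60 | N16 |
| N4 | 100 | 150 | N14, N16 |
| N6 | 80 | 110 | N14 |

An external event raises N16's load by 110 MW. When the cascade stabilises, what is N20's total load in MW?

Round 1 — N16 at 120 > 80. N16 trips offline.
  N16 sheds 120 MW to N14, N20, N4: 40 each.
    N14: 70+40 = 110 > 90
    N20: 10+40 = 50 ≤ 60
    N4: 100+40 = 140 ≤ 150
Round 2 — N14 trips offline.
  N14 sheds 110 MW to N4, N6: 55 each.
    N4: 140+55 = 195 > 150
    N6: 80+55 = 135 > 110
Round 3 — N4, N6 trip offline.
  N4 sheds 195 MW: no online neighbours, lost.
  N6 sheds 135 MW: no online neighbours, lost.
No further trips.

50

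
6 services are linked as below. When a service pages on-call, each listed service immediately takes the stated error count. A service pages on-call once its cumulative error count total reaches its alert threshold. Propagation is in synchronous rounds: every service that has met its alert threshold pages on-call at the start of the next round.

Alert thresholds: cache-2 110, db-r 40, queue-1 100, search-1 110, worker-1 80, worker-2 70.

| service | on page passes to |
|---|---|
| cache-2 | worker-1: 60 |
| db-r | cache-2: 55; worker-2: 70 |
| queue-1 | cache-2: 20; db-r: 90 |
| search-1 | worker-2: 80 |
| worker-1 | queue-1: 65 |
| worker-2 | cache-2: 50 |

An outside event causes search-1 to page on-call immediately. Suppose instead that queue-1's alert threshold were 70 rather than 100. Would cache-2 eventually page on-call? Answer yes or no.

With queue-1's alert threshold at 70:
Round 1 — search-1 pages on-call (initial).
  worker-2: +80 → 80 ≥ 70
Round 2 — worker-2 pages on-call.
  cache-2: +50 → 50 < 110
No further pages.

no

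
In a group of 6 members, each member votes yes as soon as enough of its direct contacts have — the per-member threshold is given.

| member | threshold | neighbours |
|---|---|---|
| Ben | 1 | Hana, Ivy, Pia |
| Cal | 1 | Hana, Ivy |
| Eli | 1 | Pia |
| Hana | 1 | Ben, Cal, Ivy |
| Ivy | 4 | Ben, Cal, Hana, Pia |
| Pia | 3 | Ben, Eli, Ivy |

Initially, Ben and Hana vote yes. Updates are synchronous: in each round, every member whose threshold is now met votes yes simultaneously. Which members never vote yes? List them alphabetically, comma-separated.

Eli, Ivy, Pia

Round 1 — Ben, Hana vote yes (initial).
Round 2 — checking thresholds:
  Cal: 1 of 2 neighbours ≥ 1, votes yes.
  Ivy: 2 of 4 neighbours < 4, not yet.
  Pia: 1 of 3 neighbours < 3, not yet.
Round 3 — no new yes votes; cascade stops.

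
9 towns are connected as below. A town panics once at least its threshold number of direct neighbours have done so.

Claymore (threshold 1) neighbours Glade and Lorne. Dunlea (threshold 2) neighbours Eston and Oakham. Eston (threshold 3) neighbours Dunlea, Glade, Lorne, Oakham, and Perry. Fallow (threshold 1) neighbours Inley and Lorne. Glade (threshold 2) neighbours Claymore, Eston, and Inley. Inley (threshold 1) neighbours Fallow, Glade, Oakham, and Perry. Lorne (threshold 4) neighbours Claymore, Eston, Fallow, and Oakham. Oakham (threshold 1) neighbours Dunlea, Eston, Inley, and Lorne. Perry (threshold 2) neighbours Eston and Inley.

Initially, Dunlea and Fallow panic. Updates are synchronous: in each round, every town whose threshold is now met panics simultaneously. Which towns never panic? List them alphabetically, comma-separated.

Claymore, Eston, Glade, Lorne, Perry

Round 1 — Dunlea, Fallow panic (initial).
Round 2 — checking thresholds:
  Eston: 1 of 5 neighbours < 3, not yet.
  Inley: 1 of 4 neighbours ≥ 1, panics.
  Lorne: 1 of 4 neighbours < 4, not yet.
  Oakham: 1 of 4 neighbours ≥ 1, panics.
Round 3 — no new panics; cascade stops.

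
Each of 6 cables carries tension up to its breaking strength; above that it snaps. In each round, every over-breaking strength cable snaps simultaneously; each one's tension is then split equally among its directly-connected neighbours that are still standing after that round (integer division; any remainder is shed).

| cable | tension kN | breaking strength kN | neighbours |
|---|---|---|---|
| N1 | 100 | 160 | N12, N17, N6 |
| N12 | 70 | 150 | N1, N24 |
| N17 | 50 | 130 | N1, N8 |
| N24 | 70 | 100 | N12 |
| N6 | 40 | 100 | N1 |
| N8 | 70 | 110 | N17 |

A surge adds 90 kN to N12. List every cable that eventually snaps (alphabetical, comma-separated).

Round 1 — N12 at 160 > 150. N12 snaps.
  N12 sheds 160 kN to N1, N24: 80 each.
    N1: 100+80 = 180 > 160
    N24: 70+80 = 150 > 100
Round 2 — N1, N24 snap.
  N1 sheds 180 kN to N17, N6: 90 each.
    N17: 50+90 = 140 > 130
    N6: 40+90 = 130 > 100
  N24 sheds 150 kN: no online neighbours, lost.
Round 3 — N17, N6 snap.
  N17 sheds 140 kN to N8: 140 each.
    N8: 70+140 = 210 > 110
  N6 sheds 130 kN: no online neighbours, lost.
Round 4 — N8 snaps.
  N8 sheds 210 kN: no online neighbours, lost.
No further breaks.

N1, N12, N17, N24, N6, N8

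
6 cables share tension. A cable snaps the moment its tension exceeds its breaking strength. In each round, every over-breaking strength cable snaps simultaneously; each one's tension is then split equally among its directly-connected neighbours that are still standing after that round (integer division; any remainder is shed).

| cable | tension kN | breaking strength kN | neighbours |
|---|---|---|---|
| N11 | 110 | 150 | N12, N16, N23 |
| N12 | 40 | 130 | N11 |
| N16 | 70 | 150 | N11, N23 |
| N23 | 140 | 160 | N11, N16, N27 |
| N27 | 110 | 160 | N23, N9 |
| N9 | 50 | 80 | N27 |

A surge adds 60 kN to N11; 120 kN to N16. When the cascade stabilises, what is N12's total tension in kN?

125

Round 1 — N11 at 170 > 150; N16 at 190 > 150. N11, N16 snap.
  N11 sheds 170 kN to N12, N23: 85 each.
    N12: 40+85 = 125 ≤ 130
    N23: 140+85 = 225 > 160
  N16 sheds 190 kN to N23: 190 each.
    N23: 225+190 = 415 > 160
Round 2 — N23 snaps.
  N23 sheds 415 kN to N27: 415 each.
    N27: 110+415 = 525 > 160
Round 3 — N27 snaps.
  N27 sheds 525 kN to N9: 525 each.
    N9: 50+525 = 575 > 80
Round 4 — N9 snaps.
  N9 sheds 575 kN: no online neighbours, lost.
No further breaks.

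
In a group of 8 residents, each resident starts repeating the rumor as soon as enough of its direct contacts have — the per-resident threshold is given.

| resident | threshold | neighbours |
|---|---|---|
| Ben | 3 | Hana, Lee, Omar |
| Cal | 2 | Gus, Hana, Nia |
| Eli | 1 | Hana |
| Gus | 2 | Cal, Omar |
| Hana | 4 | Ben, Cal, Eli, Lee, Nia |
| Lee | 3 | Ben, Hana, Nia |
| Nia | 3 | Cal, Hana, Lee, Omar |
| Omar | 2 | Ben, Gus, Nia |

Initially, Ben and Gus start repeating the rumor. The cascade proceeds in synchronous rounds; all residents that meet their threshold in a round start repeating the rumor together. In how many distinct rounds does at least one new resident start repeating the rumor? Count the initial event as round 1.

Round 1 — Ben, Gus start repeating the rumor (initial).
Round 2 — checking thresholds:
  Cal: 1 of 3 neighbours < 2, holds.
  Hana: 1 of 5 neighbours < 4, holds.
  Lee: 1 of 3 neighbours < 3, holds.
  Omar: 2 of 3 neighbours ≥ 2, starts repeating the rumor.
Round 3 — no new spreads; cascade stops.

2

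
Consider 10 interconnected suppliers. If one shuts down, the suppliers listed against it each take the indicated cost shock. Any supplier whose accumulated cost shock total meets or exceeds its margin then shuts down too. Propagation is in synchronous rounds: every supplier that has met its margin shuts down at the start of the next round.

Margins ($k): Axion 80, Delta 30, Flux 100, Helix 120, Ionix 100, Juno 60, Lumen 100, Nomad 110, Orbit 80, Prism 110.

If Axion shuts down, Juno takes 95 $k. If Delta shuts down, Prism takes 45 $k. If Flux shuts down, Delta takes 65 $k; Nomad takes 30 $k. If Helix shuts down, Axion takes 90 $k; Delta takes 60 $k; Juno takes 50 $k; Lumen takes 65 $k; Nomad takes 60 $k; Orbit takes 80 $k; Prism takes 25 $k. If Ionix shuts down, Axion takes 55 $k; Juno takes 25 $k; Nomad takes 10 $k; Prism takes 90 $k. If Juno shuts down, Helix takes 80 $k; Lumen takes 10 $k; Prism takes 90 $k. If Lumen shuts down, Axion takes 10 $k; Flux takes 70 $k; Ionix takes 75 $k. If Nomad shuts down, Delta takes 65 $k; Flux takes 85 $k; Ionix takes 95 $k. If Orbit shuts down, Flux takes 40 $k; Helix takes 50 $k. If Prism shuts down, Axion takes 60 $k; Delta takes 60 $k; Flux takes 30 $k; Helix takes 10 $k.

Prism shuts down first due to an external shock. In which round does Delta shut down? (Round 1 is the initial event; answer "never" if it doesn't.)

2

Round 1 — Prism shuts down (initial).
  Axion: +60 → 60 < 80
  Delta: +60 → 60 ≥ 30
  Flux: +30 → 30 < 100
  Helix: +10 → 10 < 120
Round 2 — Delta shuts down.
No further shutdowns.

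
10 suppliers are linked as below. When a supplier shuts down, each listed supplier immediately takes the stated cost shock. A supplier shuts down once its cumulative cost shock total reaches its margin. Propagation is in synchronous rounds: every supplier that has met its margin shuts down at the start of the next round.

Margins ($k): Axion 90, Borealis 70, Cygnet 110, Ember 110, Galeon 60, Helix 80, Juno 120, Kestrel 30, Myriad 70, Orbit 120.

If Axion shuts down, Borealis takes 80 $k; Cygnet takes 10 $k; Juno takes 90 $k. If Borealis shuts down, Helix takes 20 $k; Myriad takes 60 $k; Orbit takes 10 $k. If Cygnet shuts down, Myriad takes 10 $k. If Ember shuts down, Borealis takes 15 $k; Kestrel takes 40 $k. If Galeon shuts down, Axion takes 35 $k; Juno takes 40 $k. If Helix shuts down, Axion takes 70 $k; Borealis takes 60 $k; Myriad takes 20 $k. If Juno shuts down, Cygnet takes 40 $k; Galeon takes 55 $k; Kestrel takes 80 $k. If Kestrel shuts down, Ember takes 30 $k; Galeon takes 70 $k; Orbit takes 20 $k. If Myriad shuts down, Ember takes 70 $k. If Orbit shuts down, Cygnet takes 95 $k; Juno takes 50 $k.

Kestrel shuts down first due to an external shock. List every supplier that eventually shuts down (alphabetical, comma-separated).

Round 1 — Kestrel shuts down (initial).
  Ember: +30 → 30 < 110
  Galeon: +70 → 70 ≥ 60
  Orbit: +20 → 20 < 120
Round 2 — Galeon shuts down.
  Axion: +35 → 35 < 90
  Juno: +40 → 40 < 120
No further shutdowns.

Galeon, Kestrel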